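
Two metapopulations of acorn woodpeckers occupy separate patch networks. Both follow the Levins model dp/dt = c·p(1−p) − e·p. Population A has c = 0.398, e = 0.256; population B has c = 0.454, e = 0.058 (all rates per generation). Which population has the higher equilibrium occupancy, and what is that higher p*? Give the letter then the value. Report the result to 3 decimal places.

A: p*_A = 1 − 0.256/0.398 = 0.3568.
B: p*_B = 1 − 0.058/0.454 = 0.8722.
B is higher at 0.8722.

B, 0.872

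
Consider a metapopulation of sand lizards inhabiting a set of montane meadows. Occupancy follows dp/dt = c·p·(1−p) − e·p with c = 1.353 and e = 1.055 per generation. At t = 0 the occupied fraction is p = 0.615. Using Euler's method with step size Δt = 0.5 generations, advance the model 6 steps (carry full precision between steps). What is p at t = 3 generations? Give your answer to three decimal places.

0.278

Update rule: p ← p + [c·p·(1−p) − e·p]·Δt with Δt = 0.5.
t = 0.5: p = 0.61500 + (-0.16423) = 0.45077
t = 1: p = 0.45077 + (-0.07029) = 0.38047
t = 1.5: p = 0.38047 + (-0.04124) = 0.33923
t = 2: p = 0.33923 + (-0.02731) = 0.31193
t = 2.5: p = 0.31193 + (-0.01935) = 0.29258
t = 3: p = 0.29258 + (-0.01432) = 0.27827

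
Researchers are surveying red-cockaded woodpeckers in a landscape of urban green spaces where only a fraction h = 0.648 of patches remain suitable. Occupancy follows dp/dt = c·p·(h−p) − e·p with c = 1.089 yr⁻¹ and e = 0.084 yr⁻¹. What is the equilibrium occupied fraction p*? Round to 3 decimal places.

Setting dp/dt = 0 and dividing by p* gives c·(h−p*) = e.
So p* = h − e/c = 0.648 − 0.084/1.089 = 0.648 − 0.0771 = 0.5709.

0.571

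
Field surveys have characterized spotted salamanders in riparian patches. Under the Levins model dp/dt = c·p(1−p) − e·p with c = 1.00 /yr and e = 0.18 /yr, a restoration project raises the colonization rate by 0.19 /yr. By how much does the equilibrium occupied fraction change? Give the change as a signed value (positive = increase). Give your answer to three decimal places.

Before: p* = 1 − 0.18/1.00 = 0.8200.
After the change, c = 1.19, e = 0.18, so p* = 1 − 0.18/1.19 = 0.8487.
Δp* = 0.8487 − 0.8200 = +0.0287.

0.029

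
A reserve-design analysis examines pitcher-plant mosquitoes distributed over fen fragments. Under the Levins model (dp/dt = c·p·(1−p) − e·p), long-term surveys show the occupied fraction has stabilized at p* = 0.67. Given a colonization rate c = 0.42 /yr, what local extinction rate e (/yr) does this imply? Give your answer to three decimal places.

0.139

At equilibrium c(1−p*) = e.
e = 0.42 × (1 − 0.67) = 0.42 × 0.3300 = 0.1386.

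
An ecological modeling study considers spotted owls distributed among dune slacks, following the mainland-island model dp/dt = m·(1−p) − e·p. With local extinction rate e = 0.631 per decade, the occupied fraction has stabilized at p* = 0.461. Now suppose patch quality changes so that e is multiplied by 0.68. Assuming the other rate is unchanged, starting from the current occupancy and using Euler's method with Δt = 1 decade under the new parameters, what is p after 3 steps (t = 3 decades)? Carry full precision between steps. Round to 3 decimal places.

Balance m(1−p*) = e·p* gives m = e·p*/(1−p*) = 0.631×0.46100/0.53900 = 0.53969.
Starting from p₀ = 0.46100; update p ← p + (dp/dt)·Δt with the new parameters.
  1  |  dp/dt·Δt = +0.093085  |  p_1 = 0.554085
  2  |  dp/dt·Δt = +0.002907  |  p_2 = 0.556992
  3  |  dp/dt·Δt = +0.000091  |  p_3 = 0.557083

0.557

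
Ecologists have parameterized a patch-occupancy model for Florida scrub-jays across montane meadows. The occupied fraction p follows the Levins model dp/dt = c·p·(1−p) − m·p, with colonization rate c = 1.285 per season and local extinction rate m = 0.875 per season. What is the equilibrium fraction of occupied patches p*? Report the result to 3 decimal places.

0.319

Setting dp/dt = 0 and dividing through by p* gives c·(1−p*) = m.
So p* = 1 − m/c = 1 − 0.875/1.285 = 1 − 0.6809 = 0.3191.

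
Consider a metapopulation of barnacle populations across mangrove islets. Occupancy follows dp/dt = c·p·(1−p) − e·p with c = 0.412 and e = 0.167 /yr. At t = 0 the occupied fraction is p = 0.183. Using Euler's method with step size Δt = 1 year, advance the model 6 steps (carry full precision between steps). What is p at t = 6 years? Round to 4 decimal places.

0.3906

Update rule: p ← p + [c·p·(1−p) − e·p]·Δt with Δt = 1.
step 1: Δp = +0.03104, p = 0.21404
step 2: Δp = +0.03356, p = 0.24760
step 3: Δp = +0.03540, p = 0.28301
step 4: Δp = +0.03634, p = 0.31934
step 5: Δp = +0.03622, p = 0.35557
step 6: Δp = +0.03503, p = 0.39059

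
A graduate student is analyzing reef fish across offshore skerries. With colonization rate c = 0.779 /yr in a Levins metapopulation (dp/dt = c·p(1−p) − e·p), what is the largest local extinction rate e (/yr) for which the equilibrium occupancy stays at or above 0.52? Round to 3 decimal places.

0.374

1 − e/c ≥ 0.52 ⇒ e ≤ c(1 − 0.52) = 0.779 × 0.4800.
e_max = 0.3739.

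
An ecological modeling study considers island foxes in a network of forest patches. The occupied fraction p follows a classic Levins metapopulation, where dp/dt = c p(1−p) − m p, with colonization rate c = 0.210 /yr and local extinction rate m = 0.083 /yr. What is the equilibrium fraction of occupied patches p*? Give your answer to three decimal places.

Setting dp/dt = 0 and dividing through by p* gives c·(1−p*) = m.
So p* = 1 − m/c = 1 − 0.083/0.210 = 1 − 0.3952 = 0.6048.

0.605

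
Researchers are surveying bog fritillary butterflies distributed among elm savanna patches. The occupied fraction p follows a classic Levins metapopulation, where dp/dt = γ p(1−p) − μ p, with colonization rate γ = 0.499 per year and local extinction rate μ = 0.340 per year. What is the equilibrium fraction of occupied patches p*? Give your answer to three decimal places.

0.319

Setting dp/dt = 0 and dividing through by p* gives γ·(1−p*) = μ.
So p* = 1 − μ/γ = 1 − 0.340/0.499 = 1 − 0.6814 = 0.3186.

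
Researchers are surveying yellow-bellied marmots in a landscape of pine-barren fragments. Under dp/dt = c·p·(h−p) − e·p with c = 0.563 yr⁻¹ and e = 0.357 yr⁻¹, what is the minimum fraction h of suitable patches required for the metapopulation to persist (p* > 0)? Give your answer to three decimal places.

0.634

p* = h − e/c is positive only when h > e/c.
h_min = e/c = 0.357/0.563 = 0.6341.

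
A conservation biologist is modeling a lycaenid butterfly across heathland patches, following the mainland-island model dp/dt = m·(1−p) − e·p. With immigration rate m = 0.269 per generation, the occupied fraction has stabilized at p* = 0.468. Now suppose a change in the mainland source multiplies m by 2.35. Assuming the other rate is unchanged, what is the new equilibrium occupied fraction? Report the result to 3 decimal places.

0.674

Balance m(1−p*) = e·p* gives e = m(1−p*)/p* = 0.269×0.53200/0.46800 = 0.30579.
New p* = m/(m+e) = 0.63215/(0.63215+0.30579) = 0.67398.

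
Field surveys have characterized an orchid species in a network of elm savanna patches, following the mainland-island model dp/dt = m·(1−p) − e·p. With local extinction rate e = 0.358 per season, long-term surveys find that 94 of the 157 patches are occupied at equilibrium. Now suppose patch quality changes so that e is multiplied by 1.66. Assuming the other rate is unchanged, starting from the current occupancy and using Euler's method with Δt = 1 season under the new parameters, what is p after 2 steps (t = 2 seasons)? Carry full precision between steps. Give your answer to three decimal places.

Observed p* = 94/157 = 0.59873.
Balance m(1−p*) = e·p* gives m = e·p*/(1−p*) = 0.358×0.59873/0.40127 = 0.53416.
Starting from p₀ = 0.59873; update p ← p + (dp/dt)·Δt with the new parameters.
  1  |  dp/dt·Δt = -0.141467  |  p_1 = 0.457259
  2  |  dp/dt·Δt = +0.018170  |  p_2 = 0.475429

0.475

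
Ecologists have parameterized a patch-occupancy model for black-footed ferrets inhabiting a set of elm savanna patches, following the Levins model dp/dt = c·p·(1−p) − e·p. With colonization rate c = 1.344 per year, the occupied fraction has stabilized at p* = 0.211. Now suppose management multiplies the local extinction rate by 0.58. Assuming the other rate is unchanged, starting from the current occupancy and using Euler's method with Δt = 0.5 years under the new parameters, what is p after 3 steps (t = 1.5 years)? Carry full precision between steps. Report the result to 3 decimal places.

0.356

Balance c(1−p*) = e gives e = 1.344×(1 − 0.21100) = 1.06042.
Starting from p₀ = 0.21100; update p ← p + (dp/dt)·Δt with the new parameters.
  1  |  dp/dt·Δt = +0.046987  |  p_1 = 0.257987
  2  |  dp/dt·Δt = +0.049304  |  p_2 = 0.307291
  3  |  dp/dt·Δt = +0.048546  |  p_3 = 0.355837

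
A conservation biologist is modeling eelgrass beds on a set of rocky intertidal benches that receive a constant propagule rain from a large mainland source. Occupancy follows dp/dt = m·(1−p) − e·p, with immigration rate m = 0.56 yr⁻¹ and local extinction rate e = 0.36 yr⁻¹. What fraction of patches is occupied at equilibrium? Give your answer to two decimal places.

0.61

Setting dp/dt = 0: m − m·p* = e·p*, so m = (m+e)·p*.
p* = m/(m+e) = 0.56/(0.56+0.36) = 0.56/0.9200 = 0.6087.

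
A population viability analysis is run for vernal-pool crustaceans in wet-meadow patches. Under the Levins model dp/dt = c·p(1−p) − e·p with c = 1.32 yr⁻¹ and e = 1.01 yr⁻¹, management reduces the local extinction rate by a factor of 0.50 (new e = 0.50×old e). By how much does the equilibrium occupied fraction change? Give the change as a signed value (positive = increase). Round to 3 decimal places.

0.383

Before: p* = 1 − 1.01/1.32 = 0.2348.
After the change, c = 1.32, e = 0.505, so p* = 1 − 0.505/1.32 = 0.6174.
Δp* = 0.6174 − 0.2348 = +0.3826.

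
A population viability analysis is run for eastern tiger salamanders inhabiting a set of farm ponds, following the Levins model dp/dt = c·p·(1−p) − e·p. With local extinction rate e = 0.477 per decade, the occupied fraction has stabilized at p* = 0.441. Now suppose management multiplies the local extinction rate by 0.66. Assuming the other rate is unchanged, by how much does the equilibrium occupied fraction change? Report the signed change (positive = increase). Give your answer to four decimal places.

Balance c(1−p*) = e gives c = e/(1 − 0.44100) = 0.477/0.55900 = 0.85331.
New p* = 1 − e/c = 1 − 0.31482/0.85331 = 0.63106.
Δp* = 0.63106 − 0.44100 = +0.19006.

0.1901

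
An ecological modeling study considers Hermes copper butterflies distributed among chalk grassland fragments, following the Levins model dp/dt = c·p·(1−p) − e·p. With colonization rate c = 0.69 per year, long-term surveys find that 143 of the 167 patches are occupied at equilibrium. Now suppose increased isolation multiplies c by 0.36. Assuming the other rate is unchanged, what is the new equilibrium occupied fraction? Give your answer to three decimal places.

Observed p* = 143/167 = 0.85629.
Balance c(1−p*) = e gives e = 0.69×(1 − 0.85629) = 0.09916.
New p* = 1 − e/c = 1 − 0.09916/0.24840 = 0.60081.

0.601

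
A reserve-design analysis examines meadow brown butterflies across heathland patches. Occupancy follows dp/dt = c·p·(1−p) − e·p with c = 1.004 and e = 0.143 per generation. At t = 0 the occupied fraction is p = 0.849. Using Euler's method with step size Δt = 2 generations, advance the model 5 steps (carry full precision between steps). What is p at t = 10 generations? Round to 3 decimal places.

0.859

Update rule: p ← p + [c·p·(1−p) − e·p]·Δt with Δt = 2.
p: 0.84900 → 0.86361  (Δp = +0.01461)
p: 0.86361 → 0.85314  (Δp = -0.01047)
p: 0.85314 → 0.86073  (Δp = +0.00760)
p: 0.86073 → 0.85527  (Δp = -0.00546)
p: 0.85527 → 0.85922  (Δp = +0.00396)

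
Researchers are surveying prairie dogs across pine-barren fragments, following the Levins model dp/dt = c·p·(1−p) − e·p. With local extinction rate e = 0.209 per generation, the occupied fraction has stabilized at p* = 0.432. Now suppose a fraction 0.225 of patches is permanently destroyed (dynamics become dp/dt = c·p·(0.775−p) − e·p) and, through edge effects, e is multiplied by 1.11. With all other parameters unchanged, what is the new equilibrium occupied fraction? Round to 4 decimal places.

0.1445

Balance c(1−p*) = e gives c = e/(1 − 0.43200) = 0.209/0.56800 = 0.36796.
New p* = 0.775 − e/c = 0.775 − 0.23199/0.36796 = 0.14452.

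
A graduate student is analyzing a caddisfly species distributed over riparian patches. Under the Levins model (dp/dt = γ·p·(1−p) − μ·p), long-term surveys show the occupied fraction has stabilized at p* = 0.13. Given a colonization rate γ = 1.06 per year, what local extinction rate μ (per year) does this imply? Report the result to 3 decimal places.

At equilibrium γ(1−p*) = μ.
μ = 1.06 × (1 − 0.13) = 1.06 × 0.8700 = 0.9222.

0.922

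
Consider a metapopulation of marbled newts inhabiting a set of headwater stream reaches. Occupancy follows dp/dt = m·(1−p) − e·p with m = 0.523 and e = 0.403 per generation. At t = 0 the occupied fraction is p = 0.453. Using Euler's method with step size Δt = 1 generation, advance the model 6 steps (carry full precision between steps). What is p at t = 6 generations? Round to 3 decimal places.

Update rule: p ← p + [m·(1−p) − e·p]·Δt with Δt = 1.
step 1: Δp = +0.10352, p = 0.55652
step 2: Δp = +0.00766, p = 0.56418
step 3: Δp = +0.00057, p = 0.56475
step 4: Δp = +0.00004, p = 0.56479
step 5: Δp = +0.00000, p = 0.56479
step 6: Δp = +0.00000, p = 0.56479

0.565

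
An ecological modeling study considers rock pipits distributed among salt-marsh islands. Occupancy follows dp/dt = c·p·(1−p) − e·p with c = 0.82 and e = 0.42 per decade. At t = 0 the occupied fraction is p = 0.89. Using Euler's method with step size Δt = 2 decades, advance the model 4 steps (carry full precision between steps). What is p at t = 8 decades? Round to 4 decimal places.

0.4795

Update rule: p ← p + [c·p·(1−p) − e·p]·Δt with Δt = 2.
p: 0.89000 → 0.30296  (Δp = -0.58704)
p: 0.30296 → 0.39480  (Δp = +0.09184)
p: 0.39480 → 0.45502  (Δp = +0.06022)
p: 0.45502 → 0.47948  (Δp = +0.02447)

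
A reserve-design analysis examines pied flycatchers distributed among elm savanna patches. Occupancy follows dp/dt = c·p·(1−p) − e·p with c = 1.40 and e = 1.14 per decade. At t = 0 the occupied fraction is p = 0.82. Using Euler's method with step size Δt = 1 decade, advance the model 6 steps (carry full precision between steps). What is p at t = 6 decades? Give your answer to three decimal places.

Update rule: p ← p + [c·p·(1−p) − e·p]·Δt with Δt = 1.
p: 0.82000 → 0.09184  (Δp = -0.72816)
p: 0.09184 → 0.10391  (Δp = +0.01207)
p: 0.10391 → 0.11581  (Δp = +0.01190)
p: 0.11581 → 0.12714  (Δp = +0.01133)
p: 0.12714 → 0.13757  (Δp = +0.01043)
p: 0.13757 → 0.14684  (Δp = +0.00927)

0.147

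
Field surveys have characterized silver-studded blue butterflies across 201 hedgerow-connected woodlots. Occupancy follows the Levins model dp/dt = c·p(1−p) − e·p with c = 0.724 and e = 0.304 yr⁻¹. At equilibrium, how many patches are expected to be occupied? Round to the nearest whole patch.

p* = 1 − e/c = 1 − 0.304/0.724 = 0.5801.
Expected occupied patches = N × p* = 201 × 0.5801 = 116.60 ≈ 117.

117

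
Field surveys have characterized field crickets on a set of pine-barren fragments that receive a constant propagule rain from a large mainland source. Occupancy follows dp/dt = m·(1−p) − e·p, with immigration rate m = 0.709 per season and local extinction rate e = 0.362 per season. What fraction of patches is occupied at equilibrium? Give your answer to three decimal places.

0.662

Setting dp/dt = 0: m − m·p* = e·p*, so m = (m+e)·p*.
p* = m/(m+e) = 0.709/(0.709+0.362) = 0.709/1.0710 = 0.6620.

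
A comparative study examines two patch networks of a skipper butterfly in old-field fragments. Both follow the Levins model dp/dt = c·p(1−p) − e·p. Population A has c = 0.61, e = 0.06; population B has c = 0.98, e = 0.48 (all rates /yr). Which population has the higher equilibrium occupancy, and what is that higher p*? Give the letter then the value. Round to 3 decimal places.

A, 0.902

A: p*_A = 1 − 0.06/0.61 = 0.9016.
B: p*_B = 1 − 0.48/0.98 = 0.5102.
A is higher at 0.9016.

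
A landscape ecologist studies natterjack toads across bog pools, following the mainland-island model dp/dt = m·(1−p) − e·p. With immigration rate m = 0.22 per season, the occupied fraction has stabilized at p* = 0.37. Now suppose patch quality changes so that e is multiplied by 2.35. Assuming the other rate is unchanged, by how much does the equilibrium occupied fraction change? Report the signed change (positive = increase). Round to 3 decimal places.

Balance m(1−p*) = e·p* gives e = m(1−p*)/p* = 0.22×0.63000/0.37000 = 0.37459.
New p* = m/(m+e) = 0.22000/(0.22000+0.88029) = 0.19995.
Δp* = 0.19995 − 0.37000 = -0.17005.

-0.170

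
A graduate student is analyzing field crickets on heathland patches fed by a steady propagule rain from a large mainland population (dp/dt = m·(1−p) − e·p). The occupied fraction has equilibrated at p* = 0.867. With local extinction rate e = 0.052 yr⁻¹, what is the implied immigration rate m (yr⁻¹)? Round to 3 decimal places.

At equilibrium m(1−p*) = e·p*, so m = e·p*/(1−p*).
m = 0.052 × 0.867 / 0.1330 = 0.0451/0.1330 = 0.3390.

0.339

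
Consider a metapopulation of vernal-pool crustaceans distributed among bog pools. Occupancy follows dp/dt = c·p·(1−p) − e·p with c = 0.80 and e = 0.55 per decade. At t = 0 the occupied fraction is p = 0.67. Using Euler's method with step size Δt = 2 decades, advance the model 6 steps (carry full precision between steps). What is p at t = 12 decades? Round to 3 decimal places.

0.312

Update rule: p ← p + [c·p·(1−p) − e·p]·Δt with Δt = 2.
t = 2: p = 0.67000 + (-0.38324) = 0.28676
t = 4: p = 0.28676 + (+0.01181) = 0.29857
t = 6: p = 0.29857 + (+0.00665) = 0.30522
t = 8: p = 0.30522 + (+0.00355) = 0.30878
t = 10: p = 0.30878 + (+0.00184) = 0.31062
t = 12: p = 0.31062 + (+0.00094) = 0.31155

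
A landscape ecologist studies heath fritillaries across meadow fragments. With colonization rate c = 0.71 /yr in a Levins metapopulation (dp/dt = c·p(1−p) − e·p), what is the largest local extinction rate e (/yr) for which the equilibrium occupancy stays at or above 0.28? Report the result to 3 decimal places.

0.511

1 − e/c ≥ 0.28 ⇒ e ≤ c(1 − 0.28) = 0.71 × 0.7200.
e_max = 0.5112.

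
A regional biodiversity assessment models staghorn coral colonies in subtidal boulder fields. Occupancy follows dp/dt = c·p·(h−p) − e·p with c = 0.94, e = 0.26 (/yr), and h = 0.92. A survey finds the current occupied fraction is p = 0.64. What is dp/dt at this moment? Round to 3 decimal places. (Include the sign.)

0.002

Colonization term: c·p·(h−p) = 0.94×0.64×0.2800 = 0.16845.
Extinction term: e·p = 0.16640.
dp/dt = 0.16845 − 0.16640 = 0.00205.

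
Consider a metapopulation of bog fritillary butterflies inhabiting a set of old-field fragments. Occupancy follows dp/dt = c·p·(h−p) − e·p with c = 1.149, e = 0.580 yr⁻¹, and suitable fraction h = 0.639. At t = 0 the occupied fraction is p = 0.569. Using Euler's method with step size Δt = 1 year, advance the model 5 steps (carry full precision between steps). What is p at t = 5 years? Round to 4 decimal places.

0.1781

Update rule: p ← p + [c·p·(h−p) − e·p]·Δt with Δt = 1.
t = 1: p = 0.56900 + (-0.28426) = 0.28474
t = 2: p = 0.28474 + (-0.04925) = 0.23550
t = 3: p = 0.23550 + (-0.02741) = 0.20809
t = 4: p = 0.20809 + (-0.01766) = 0.19043
t = 5: p = 0.19043 + (-0.01230) = 0.17813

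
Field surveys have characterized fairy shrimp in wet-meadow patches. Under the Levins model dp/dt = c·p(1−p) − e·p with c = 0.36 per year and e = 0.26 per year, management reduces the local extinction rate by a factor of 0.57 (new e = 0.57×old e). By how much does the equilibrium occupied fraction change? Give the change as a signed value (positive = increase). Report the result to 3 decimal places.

Before: p* = 1 − 0.26/0.36 = 0.2778.
After the change, c = 0.36, e = 0.1482, so p* = 1 − 0.1482/0.36 = 0.5883.
Δp* = 0.5883 − 0.2778 = +0.3106.

0.311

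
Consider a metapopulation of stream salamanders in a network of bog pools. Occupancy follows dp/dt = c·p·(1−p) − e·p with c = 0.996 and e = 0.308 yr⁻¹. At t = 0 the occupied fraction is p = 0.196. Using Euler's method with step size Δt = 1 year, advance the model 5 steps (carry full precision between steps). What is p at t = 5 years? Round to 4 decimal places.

Update rule: p ← p + [c·p·(1−p) − e·p]·Δt with Δt = 1.
step 1: Δp = +0.09659, p = 0.29259
step 2: Δp = +0.11603, p = 0.40862
step 3: Δp = +0.11483, p = 0.52345
step 4: Δp = +0.08723, p = 0.61068
step 5: Δp = +0.04871, p = 0.65939

0.6594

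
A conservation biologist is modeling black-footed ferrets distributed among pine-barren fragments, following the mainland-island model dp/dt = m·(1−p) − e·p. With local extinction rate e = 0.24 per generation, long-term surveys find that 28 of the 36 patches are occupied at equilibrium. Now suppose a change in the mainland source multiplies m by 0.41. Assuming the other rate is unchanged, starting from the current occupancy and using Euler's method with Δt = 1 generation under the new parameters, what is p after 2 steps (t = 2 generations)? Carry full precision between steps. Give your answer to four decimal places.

Observed p* = 28/36 = 0.77778.
Balance m(1−p*) = e·p* gives m = e·p*/(1−p*) = 0.24×0.77778/0.22222 = 0.84000.
Starting from p₀ = 0.77778; update p ← p + (dp/dt)·Δt with the new parameters.
  1  |  dp/dt·Δt = -0.110133  |  p_1 = 0.667644
  2  |  dp/dt·Δt = -0.045771  |  p_2 = 0.621873

0.6219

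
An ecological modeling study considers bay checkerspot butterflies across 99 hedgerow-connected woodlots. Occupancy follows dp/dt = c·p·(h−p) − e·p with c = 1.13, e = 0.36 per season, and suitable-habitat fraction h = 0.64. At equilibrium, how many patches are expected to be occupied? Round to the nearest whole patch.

32

p* = h − e/c = 0.64 − 0.3186 = 0.3214.
Expected occupied patches = N × p* = 99 × 0.3214 = 31.82 ≈ 32.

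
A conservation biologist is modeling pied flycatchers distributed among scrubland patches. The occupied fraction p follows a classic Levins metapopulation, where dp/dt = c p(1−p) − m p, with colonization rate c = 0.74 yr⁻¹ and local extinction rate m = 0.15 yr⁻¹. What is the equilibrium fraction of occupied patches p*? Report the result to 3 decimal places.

At equilibrium, colonization balances extinction: c·p*·(1−p*) = m·p*.
So p* = 1 − m/c = 1 − 0.15/0.74 = 1 − 0.2027 = 0.7973.

0.797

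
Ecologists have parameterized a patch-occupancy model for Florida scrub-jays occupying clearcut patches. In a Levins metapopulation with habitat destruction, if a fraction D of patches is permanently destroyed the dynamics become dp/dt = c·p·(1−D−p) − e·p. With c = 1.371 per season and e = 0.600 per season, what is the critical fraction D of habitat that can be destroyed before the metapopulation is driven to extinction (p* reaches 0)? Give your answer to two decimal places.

0.56

The nontrivial equilibrium is p* = (1−D) − e/c; extinction occurs when this hits zero.
So D_crit = 1 − e/c = 1 − 0.600/1.371 = 1 − 0.4376 = 0.5624.
This equals the undisturbed p*, a classic result of Lande's extension.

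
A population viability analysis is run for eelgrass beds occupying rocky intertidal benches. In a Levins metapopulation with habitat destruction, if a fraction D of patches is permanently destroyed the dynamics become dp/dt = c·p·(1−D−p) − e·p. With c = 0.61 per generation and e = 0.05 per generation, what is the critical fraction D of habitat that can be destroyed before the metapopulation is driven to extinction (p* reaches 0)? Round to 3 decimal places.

The nontrivial equilibrium is p* = (1−D) − e/c; extinction occurs when this hits zero.
So D_crit = 1 − e/c = 1 − 0.05/0.61 = 1 − 0.0820 = 0.9180.
This equals the undisturbed p*, a classic result of Lande's extension.

0.918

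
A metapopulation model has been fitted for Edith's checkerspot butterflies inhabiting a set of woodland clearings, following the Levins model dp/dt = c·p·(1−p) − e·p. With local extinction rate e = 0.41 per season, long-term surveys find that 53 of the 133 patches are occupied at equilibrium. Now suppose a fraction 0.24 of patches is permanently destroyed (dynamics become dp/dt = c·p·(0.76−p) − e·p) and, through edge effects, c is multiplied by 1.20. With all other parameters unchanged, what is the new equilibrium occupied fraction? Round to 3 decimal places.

Observed p* = 53/133 = 0.39850.
Balance c(1−p*) = e gives c = e/(1 − 0.39850) = 0.41/0.60150 = 0.68163.
New p* = 0.76 − e/c = 0.76 − 0.41000/0.81796 = 0.25875.

0.259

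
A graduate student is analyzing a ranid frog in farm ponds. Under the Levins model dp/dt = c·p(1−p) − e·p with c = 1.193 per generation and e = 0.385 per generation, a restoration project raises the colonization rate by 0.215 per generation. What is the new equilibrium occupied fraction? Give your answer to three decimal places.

Before: p* = 1 − 0.385/1.193 = 0.6773.
After the change, c = 1.408, e = 0.385, so p* = 1 − 0.385/1.408 = 0.7266.

0.727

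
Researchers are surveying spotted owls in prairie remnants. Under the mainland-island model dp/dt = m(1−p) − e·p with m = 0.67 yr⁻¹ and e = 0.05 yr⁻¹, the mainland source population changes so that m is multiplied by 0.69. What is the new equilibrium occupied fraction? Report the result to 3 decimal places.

0.902

Before: p* = 0.67/(0.67+0.05) = 0.9306.
After: m = 0.4623, e = 0.05; p* = 0.4623/0.5123 = 0.9024.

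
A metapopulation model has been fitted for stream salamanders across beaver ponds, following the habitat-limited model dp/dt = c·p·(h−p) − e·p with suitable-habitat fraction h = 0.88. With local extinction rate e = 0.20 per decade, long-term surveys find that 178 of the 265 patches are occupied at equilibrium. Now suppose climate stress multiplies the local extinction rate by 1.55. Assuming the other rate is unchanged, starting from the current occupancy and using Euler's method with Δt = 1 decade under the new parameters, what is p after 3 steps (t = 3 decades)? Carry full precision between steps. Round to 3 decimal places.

0.565

Observed p* = 178/265 = 0.67170.
Balance c(h−p*) = e gives c = e/(0.88 − 0.67170) = 0.20/0.20830 = 0.96014.
Starting from p₀ = 0.67170; update p ← p + (dp/dt)·Δt with the new parameters.
t = 1: p = 0.67170 + (-0.07389) = 0.59781
t = 2: p = 0.59781 + (-0.02335) = 0.57446
t = 3: p = 0.57446 + (-0.00956) = 0.56490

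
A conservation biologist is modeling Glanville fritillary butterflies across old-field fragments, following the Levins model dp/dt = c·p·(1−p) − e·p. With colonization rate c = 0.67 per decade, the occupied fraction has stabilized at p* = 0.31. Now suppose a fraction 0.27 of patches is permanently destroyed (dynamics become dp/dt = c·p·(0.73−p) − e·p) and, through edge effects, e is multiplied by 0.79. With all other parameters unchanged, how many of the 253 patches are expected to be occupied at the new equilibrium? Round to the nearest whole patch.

47

Balance c(1−p*) = e gives e = 0.67×(1 − 0.31000) = 0.46230.
New p* = 0.73 − e/c = 0.73 − 0.36522/0.67000 = 0.18490.
Expected occupied = 253 × 0.18490 = 46.78 ≈ 47.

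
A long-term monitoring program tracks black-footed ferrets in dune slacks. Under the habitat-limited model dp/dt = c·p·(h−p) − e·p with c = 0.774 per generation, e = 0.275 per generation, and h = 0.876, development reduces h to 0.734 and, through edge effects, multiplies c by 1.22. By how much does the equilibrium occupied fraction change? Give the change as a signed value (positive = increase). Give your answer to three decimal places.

Before: p* = h − e/c = 0.876 − 0.275/0.774 = 0.876 − 0.3553 = 0.5207.
After: c = 0.94428, e = 0.275, h = 0.734; p* = 0.734 − 0.275/0.94428 = 0.4428.
Δp* = 0.4428 − 0.5207 = -0.0779.

-0.078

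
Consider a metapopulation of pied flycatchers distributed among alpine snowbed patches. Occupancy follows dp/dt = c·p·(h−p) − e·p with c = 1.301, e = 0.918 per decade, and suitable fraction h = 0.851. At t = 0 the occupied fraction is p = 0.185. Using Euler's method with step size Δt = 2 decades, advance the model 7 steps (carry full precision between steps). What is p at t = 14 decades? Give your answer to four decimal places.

0.1464

Update rule: p ← p + [c·p·(h−p) − e·p]·Δt with Δt = 2.
t = 2: p = 0.18500 + (-0.01907) = 0.16593
t = 4: p = 0.16593 + (-0.00887) = 0.15706
t = 6: p = 0.15706 + (-0.00477) = 0.15229
t = 8: p = 0.15229 + (-0.00274) = 0.14956
t = 10: p = 0.14956 + (-0.00162) = 0.14793
t = 12: p = 0.14793 + (-0.00098) = 0.14695
t = 14: p = 0.14695 + (-0.00060) = 0.14636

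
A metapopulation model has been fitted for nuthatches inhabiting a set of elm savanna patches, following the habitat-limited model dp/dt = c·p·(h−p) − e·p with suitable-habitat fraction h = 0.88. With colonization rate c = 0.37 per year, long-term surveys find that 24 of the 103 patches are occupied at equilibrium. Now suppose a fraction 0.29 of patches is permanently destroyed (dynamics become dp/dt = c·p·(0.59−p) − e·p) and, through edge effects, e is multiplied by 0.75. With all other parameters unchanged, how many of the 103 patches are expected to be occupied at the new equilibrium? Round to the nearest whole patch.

Observed p* = 24/103 = 0.23301.
Balance c(h−p*) = e gives e = 0.37×(0.88 − 0.23301) = 0.23939.
New p* = 0.59 − e/c = 0.59 − 0.17954/0.37000 = 0.10476.
Expected occupied = 103 × 0.10476 = 10.79 ≈ 11.

11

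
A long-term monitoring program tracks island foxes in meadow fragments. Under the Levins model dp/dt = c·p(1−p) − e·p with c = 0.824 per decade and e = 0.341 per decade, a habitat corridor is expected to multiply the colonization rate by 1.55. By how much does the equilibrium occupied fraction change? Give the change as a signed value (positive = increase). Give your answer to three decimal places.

0.147

Before: p* = 1 − 0.341/0.824 = 0.5862.
After the change, c = 1.2772, e = 0.341, so p* = 1 − 0.341/1.2772 = 0.7330.
Δp* = 0.7330 − 0.5862 = +0.1468.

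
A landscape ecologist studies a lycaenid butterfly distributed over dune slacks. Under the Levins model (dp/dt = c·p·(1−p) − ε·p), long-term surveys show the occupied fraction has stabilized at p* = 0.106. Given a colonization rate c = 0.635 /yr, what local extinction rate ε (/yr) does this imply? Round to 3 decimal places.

0.568

At equilibrium c(1−p*) = ε.
ε = 0.635 × (1 − 0.106) = 0.635 × 0.8940 = 0.5677.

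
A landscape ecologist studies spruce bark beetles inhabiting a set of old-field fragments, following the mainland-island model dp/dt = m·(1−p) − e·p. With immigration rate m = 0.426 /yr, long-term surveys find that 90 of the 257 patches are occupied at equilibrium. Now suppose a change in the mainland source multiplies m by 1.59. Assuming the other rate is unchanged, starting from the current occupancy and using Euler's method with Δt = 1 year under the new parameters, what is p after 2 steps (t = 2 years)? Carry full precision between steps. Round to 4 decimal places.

0.4371

Observed p* = 90/257 = 0.35019.
Balance m(1−p*) = e·p* gives e = m(1−p*)/p* = 0.426×0.64981/0.35019 = 0.79047.
Starting from p₀ = 0.35019; update p ← p + (dp/dt)·Δt with the new parameters.
t = 1: p = 0.35019 + (+0.16332) = 0.51352
t = 2: p = 0.51352 + (-0.07640) = 0.43711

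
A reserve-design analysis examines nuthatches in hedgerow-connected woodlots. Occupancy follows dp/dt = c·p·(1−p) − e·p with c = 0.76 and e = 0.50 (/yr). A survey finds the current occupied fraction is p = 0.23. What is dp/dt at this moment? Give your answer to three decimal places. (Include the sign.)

Colonization term: c·p·(1−p) = 0.76×0.23×0.7700 = 0.13460.
Extinction term: e·p = 0.11500.
dp/dt = 0.13460 − 0.11500 = 0.01960.

0.020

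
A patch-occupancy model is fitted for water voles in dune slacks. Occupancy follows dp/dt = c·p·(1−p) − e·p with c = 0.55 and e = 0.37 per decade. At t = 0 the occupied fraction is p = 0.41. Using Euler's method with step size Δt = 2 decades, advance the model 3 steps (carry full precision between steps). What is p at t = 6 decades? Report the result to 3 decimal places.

0.344

Update rule: p ← p + [c·p·(1−p) − e·p]·Δt with Δt = 2.
step 1: Δp = -0.03731, p = 0.37269
step 2: Δp = -0.01862, p = 0.35407
step 3: Δp = -0.01044, p = 0.34363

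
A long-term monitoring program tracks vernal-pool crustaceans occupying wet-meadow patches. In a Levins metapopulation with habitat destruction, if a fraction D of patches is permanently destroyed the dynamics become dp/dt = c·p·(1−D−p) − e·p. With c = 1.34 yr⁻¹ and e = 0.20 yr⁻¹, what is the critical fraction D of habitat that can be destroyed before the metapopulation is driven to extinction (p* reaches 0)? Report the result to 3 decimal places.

The nontrivial equilibrium is p* = (1−D) − e/c; extinction occurs when this hits zero.
So D_crit = 1 − e/c = 1 − 0.20/1.34 = 1 − 0.1493 = 0.8507.
This equals the undisturbed p*, a classic result of Lande's extension.

0.851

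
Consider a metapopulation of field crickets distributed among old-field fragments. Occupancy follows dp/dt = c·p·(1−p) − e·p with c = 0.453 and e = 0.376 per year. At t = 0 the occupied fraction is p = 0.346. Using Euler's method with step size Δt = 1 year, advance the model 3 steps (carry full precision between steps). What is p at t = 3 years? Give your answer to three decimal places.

0.280

Update rule: p ← p + [c·p·(1−p) − e·p]·Δt with Δt = 1.
  1  |  dp/dt·Δt = -0.027589  |  p_1 = 0.318411
  2  |  dp/dt·Δt = -0.021410  |  p_2 = 0.297001
  3  |  dp/dt·Δt = -0.017090  |  p_3 = 0.279911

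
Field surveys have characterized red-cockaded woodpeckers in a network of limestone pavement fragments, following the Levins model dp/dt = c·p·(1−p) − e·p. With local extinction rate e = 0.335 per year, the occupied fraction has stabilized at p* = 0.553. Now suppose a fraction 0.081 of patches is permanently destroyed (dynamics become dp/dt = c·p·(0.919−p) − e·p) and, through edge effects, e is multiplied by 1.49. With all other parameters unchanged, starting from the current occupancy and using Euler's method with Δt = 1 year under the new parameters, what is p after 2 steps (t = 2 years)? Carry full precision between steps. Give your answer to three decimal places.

0.372

Balance c(1−p*) = e gives c = e/(1 − 0.55300) = 0.335/0.44700 = 0.74944.
Starting from p₀ = 0.55300; update p ← p + (dp/dt)·Δt with the new parameters.
p: 0.55300 → 0.42866  (Δp = -0.12434)
p: 0.42866 → 0.37222  (Δp = -0.05644)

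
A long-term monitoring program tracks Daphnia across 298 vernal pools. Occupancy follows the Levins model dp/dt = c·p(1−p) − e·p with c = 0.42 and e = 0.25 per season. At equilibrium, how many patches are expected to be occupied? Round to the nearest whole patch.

121

p* = 1 − e/c = 1 − 0.25/0.42 = 0.4048.
Expected occupied patches = N × p* = 298 × 0.4048 = 120.62 ≈ 121.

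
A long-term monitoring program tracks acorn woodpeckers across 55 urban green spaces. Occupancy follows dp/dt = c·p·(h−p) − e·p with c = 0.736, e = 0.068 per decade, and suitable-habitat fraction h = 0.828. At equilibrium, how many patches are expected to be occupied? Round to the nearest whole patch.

40

p* = h − e/c = 0.828 − 0.0924 = 0.7356.
Expected occupied patches = N × p* = 55 × 0.7356 = 40.46 ≈ 40.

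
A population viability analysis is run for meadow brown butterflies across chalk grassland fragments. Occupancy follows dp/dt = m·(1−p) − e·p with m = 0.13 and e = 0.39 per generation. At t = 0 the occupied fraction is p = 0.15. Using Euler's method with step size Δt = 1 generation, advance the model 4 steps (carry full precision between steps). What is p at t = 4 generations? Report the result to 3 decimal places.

0.245

Update rule: p ← p + [m·(1−p) − e·p]·Δt with Δt = 1.
step 1: Δp = +0.05200, p = 0.20200
step 2: Δp = +0.02496, p = 0.22696
step 3: Δp = +0.01198, p = 0.23894
step 4: Δp = +0.00575, p = 0.24469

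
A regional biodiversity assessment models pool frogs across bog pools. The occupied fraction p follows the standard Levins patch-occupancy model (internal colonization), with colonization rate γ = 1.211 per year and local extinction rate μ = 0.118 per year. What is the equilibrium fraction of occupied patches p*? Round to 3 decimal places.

Setting dp/dt = 0 and dividing through by p* gives γ·(1−p*) = μ.
So p* = 1 − μ/γ = 1 − 0.118/1.211 = 1 − 0.0974 = 0.9026.

0.903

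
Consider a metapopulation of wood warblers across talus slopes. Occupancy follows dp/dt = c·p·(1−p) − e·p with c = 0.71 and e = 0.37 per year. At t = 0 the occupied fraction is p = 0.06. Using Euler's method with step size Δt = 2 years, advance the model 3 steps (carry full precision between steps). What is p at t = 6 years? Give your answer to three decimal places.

Update rule: p ← p + [c·p·(1−p) − e·p]·Δt with Δt = 2.
t = 2: p = 0.06000 + (+0.03569) = 0.09569
t = 4: p = 0.09569 + (+0.05207) = 0.14775
t = 6: p = 0.14775 + (+0.06947) = 0.21723

0.217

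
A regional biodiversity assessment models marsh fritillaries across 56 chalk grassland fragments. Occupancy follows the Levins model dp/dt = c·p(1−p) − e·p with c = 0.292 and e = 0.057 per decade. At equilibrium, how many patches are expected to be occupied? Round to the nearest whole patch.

45

p* = 1 − e/c = 1 − 0.057/0.292 = 0.8048.
Expected occupied patches = N × p* = 56 × 0.8048 = 45.07 ≈ 45.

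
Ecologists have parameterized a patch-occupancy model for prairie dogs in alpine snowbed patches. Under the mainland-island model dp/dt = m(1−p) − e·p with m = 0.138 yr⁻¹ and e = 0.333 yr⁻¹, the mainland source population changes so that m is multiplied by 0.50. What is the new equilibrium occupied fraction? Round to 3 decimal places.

0.172

Before: p* = 0.138/(0.138+0.333) = 0.2930.
After: m = 0.069, e = 0.333; p* = 0.069/0.4020 = 0.1716.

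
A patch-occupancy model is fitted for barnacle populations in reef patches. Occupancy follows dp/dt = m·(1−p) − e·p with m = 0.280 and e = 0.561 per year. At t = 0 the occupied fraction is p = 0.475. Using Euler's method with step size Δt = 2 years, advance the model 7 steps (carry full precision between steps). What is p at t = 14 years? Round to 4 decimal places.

Update rule: p ← p + [m·(1−p) − e·p]·Δt with Δt = 2.
step 1: Δp = -0.23895, p = 0.23605
step 2: Δp = +0.16296, p = 0.39901
step 3: Δp = -0.11114, p = 0.28787
step 4: Δp = +0.07580, p = 0.36367
step 5: Δp = -0.05169, p = 0.31198
step 6: Δp = +0.03526, p = 0.34723
step 7: Δp = -0.02404, p = 0.32319

0.3232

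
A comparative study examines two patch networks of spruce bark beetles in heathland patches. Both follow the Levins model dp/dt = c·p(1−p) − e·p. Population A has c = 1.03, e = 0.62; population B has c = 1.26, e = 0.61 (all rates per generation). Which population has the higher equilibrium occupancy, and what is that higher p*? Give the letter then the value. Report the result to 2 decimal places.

B, 0.52

A: p*_A = 1 − 0.62/1.03 = 0.3981.
B: p*_B = 1 − 0.61/1.26 = 0.5159.
B is higher at 0.5159.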